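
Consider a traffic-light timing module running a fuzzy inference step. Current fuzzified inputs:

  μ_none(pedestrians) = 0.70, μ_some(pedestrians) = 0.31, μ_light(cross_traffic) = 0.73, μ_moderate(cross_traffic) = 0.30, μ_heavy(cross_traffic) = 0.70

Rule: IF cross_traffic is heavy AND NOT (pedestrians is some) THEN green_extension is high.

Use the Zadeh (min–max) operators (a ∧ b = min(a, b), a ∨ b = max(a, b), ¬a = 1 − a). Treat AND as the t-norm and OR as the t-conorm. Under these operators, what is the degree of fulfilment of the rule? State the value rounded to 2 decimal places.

firing strength: heavy=0.70, ¬some=1−0.31=0.69; AND[min(a, b)] → w = 0.69

0.69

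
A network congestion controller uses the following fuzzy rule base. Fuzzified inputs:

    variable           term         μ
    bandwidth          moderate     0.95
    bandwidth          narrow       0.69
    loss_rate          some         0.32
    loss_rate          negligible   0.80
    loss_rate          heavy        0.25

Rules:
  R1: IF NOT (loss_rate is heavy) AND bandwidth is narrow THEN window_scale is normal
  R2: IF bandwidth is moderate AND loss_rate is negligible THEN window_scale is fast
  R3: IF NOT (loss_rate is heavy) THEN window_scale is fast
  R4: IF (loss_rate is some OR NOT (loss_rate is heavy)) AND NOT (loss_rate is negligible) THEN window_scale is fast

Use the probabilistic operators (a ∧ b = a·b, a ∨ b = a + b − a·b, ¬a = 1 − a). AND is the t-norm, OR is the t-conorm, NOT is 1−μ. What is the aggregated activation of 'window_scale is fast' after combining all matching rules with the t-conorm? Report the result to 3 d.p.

R1: ¬heavy=1−0.25=0.75, narrow=0.69; AND[a·b] → w = 0.5175
R2: moderate=0.95, negligible=0.80; AND[a·b] → w = 0.7600
R3: ¬heavy=1−0.25=0.75 → w = 0.7500
R4: (some=0.32 OR ¬heavy=1−0.25=0.75) = 0.8300; AND[a·b] with ¬negligible=1−0.80=0.20 → w = 0.1660
Rules with consequent 'fast': {R2, R3, R4} → strengths 0.7600, 0.7500, 0.1660
Aggregate via t-conorm [a + b − a·b]: 0.9500

0.950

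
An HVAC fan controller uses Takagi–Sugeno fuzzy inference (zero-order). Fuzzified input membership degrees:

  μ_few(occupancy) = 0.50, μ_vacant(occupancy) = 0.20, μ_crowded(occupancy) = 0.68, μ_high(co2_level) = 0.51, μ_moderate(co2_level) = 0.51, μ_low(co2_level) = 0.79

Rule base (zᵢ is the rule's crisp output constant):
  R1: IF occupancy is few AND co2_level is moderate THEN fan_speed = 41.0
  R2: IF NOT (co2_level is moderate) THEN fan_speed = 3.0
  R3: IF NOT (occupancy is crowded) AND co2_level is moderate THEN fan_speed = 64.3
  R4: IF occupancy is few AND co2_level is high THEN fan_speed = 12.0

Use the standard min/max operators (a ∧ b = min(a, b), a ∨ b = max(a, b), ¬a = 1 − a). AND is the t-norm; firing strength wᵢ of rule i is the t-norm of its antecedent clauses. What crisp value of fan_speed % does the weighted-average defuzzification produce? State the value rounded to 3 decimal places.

R1 (z=41.0): few=0.50, moderate=0.51; AND[min(a, b)] → w = 0.50
R2 (z=3.0): ¬moderate=1−0.51=0.49 → w = 0.49
R3 (z=64.3): ¬crowded=1−0.68=0.32, moderate=0.51; AND[min(a, b)] → w = 0.32
R4 (z=12.0): few=0.50, high=0.51; AND[min(a, b)] → w = 0.50
Weighted average = (0.50·41.0 + 0.49·3.0 + 0.32·64.3 + 0.50·12.0) / (0.50 + 0.49 + 0.32 + 0.50)
  = 48.5460 / 1.8100 = 26.821

26.821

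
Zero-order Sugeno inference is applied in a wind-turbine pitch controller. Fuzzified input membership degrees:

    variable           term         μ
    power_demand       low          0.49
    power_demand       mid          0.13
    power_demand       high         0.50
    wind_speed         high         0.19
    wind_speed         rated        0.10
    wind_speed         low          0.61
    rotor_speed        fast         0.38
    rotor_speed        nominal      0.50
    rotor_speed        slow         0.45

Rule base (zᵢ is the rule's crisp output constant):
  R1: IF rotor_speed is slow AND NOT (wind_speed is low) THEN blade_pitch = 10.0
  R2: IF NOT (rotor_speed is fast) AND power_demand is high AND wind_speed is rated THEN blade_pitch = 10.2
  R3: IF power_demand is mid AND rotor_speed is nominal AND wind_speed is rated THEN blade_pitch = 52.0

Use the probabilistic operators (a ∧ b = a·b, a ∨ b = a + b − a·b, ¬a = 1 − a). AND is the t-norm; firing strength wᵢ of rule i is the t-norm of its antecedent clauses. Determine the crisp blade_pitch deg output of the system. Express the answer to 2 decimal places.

11.31

R1 (z=10.0): slow=0.45, ¬low=1−0.61=0.39; AND[a·b] → w = 0.1755
R2 (z=10.2): ¬fast=1−0.38=0.62, high=0.50, rated=0.10; AND[a·b] → w = 0.0310
R3 (z=52.0): mid=0.13, nominal=0.50, rated=0.10; AND[a·b] → w = 0.0065
Weighted average = (0.1755·10.0 + 0.0310·10.2 + 0.0065·52.0) / (0.1755 + 0.0310 + 0.0065)
  = 2.4092 / 0.2130 = 11.31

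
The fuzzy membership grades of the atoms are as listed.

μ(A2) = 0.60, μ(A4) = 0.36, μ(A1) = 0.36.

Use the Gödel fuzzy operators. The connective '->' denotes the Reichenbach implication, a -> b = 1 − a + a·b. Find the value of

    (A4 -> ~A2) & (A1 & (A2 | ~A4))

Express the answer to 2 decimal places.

0.36

~A2 = 1 − 0.60 = 0.40
A4 -> ~A2  [Reichenbach: 1 − a + a·b] with a=0.36, b=0.40 → 0.78
~A4 = 1 − 0.36 = 0.64
A2 | ~A4 = max(a, b) on (0.60, 0.64) = 0.64
A1 & (A2 | ~A4) = min(a, b) on (0.36, 0.64) = 0.36
(A4 -> ~A2) & (A1 & (A2 | ~A4)) = min(a, b) on (0.78, 0.36) = 0.36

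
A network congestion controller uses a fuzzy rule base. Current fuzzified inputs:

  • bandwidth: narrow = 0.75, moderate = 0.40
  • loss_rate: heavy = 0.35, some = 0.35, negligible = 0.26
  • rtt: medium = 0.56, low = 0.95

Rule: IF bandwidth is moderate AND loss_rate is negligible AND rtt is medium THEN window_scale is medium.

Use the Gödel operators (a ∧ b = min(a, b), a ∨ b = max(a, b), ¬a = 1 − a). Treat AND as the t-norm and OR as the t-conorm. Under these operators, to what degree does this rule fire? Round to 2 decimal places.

firing strength: moderate=0.40, negligible=0.26, medium=0.56; AND[min(a, b)] → w = 0.26

0.26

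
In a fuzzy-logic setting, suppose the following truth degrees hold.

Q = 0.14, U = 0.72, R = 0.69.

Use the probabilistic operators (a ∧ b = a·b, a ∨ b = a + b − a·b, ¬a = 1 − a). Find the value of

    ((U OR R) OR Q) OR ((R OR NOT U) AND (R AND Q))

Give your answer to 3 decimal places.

U OR R = a + b − a·b on (0.7200, 0.6900) = 0.9132
(U OR R) OR Q = a + b − a·b on (0.9132, 0.1400) = 0.9254
NOT U = 1 − 0.7200 = 0.2800
R OR NOT U = a + b − a·b on (0.6900, 0.2800) = 0.7768
R AND Q = a·b on (0.6900, 0.1400) = 0.0966
(R OR NOT U) AND (R AND Q) = a·b on (0.7768, 0.0966) = 0.0750
((U OR R) OR Q) OR ((R OR NOT U) AND (R AND Q)) = a + b − a·b on (0.9254, 0.0750) = 0.9310

0.931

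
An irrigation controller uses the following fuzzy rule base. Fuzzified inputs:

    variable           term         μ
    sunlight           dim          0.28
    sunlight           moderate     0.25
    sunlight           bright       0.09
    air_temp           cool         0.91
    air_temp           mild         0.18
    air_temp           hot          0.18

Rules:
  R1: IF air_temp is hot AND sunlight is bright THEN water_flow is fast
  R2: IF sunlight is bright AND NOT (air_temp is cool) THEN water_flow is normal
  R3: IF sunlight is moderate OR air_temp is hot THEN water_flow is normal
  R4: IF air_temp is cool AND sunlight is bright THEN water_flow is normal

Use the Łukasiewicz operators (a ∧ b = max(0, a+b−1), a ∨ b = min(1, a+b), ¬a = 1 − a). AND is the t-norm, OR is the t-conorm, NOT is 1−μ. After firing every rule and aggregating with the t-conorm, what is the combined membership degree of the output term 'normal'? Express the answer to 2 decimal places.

0.43

R1: hot=0.18, bright=0.09; AND[max(0, a+b−1)] → w = 0.00
R2: bright=0.09, ¬cool=1−0.91=0.09; AND[max(0, a+b−1)] → w = 0.00
R3: moderate=0.25, hot=0.18; OR[min(1, a+b)] → w = 0.43
R4: cool=0.91, bright=0.09; AND[max(0, a+b−1)] → w = 0.00
Rules with consequent 'normal': {R2, R3, R4} → strengths 0.00, 0.43, 0.00
Aggregate via t-conorm [min(1, a+b)]: 0.43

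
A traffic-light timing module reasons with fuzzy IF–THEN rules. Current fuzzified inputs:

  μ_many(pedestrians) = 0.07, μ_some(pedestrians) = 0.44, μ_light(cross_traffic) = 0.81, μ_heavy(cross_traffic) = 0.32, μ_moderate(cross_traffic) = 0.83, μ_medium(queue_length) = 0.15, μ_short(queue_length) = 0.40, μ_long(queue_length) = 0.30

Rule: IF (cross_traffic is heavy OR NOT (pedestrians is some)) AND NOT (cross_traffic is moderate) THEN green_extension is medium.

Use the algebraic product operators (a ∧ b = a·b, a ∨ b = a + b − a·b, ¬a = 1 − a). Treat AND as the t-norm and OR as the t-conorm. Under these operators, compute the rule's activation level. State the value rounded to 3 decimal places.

0.119

firing strength: (heavy=0.32 OR ¬some=1−0.44=0.56) = 0.7008; AND[a·b] with ¬moderate=1−0.83=0.17 → w = 0.1191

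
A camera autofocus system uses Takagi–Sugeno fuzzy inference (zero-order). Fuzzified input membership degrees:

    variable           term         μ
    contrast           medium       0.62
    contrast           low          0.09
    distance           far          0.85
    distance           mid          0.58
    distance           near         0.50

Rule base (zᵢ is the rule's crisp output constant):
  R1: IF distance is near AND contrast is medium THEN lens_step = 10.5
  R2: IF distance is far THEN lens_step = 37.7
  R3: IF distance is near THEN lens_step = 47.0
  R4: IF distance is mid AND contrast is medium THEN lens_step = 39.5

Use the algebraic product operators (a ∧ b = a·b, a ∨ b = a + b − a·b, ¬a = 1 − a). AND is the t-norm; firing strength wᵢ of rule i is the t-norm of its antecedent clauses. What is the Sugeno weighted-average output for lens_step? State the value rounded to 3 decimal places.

R1 (z=10.5): near=0.50, medium=0.62; AND[a·b] → w = 0.3100
R2 (z=37.7): far=0.85 → w = 0.8500
R3 (z=47.0): near=0.50 → w = 0.5000
R4 (z=39.5): mid=0.58, medium=0.62; AND[a·b] → w = 0.3596
Weighted average = (0.3100·10.5 + 0.8500·37.7 + 0.5000·47.0 + 0.3596·39.5) / (0.3100 + 0.8500 + 0.5000 + 0.3596)
  = 73.0042 / 2.0196 = 36.148

36.148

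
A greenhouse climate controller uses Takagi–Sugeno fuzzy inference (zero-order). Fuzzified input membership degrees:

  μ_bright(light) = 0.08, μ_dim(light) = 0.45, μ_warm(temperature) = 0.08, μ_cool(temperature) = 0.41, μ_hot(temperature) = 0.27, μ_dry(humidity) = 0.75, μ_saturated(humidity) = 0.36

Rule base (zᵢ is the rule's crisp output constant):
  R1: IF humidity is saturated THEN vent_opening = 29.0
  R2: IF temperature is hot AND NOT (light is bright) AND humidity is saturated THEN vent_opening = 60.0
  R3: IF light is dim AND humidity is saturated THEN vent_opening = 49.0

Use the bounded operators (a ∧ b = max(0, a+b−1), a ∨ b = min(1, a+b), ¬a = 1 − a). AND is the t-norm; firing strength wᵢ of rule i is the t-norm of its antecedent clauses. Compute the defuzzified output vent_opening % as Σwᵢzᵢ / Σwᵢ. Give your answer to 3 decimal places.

R1 (z=29.0): saturated=0.36 → w = 0.36
R2 (z=60.0): hot=0.27, ¬bright=1−0.08=0.92, saturated=0.36; AND[max(0, a+b−1)] → w = 0.00
R3 (z=49.0): dim=0.45, saturated=0.36; AND[max(0, a+b−1)] → w = 0.00
Weighted average = (0.36·29.0 + 0.00·60.0 + 0.00·49.0) / (0.36 + 0.00 + 0.00)
  = 10.4400 / 0.3600 = 29.000

29.000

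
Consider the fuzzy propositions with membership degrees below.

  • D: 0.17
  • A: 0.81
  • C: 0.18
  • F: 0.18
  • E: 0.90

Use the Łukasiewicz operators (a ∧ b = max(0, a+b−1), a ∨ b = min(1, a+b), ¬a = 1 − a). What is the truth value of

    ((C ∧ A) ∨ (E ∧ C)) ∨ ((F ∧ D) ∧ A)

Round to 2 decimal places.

C ∧ A = max(0, a+b−1) on (0.18, 0.81) = 0.00
E ∧ C = max(0, a+b−1) on (0.90, 0.18) = 0.08
(C ∧ A) ∨ (E ∧ C) = min(1, a+b) on (0.00, 0.08) = 0.08
F ∧ D = max(0, a+b−1) on (0.18, 0.17) = 0.00
(F ∧ D) ∧ A = max(0, a+b−1) on (0.00, 0.81) = 0.00
((C ∧ A) ∨ (E ∧ C)) ∨ ((F ∧ D) ∧ A) = min(1, a+b) on (0.08, 0.00) = 0.08

0.08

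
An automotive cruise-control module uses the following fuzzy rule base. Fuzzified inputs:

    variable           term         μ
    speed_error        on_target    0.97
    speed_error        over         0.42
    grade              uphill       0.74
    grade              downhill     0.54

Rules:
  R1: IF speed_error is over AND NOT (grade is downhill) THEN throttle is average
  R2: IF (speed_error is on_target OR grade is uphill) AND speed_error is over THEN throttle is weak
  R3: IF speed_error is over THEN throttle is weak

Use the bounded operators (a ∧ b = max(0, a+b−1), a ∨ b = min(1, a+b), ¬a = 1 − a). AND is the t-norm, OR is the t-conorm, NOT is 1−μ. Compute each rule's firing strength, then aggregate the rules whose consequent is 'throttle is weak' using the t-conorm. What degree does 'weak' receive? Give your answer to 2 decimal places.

R1: over=0.42, ¬downhill=1−0.54=0.46; AND[max(0, a+b−1)] → w = 0.00
R2: (on_target=0.97 OR uphill=0.74) = 1.00; AND[max(0, a+b−1)] with over=0.42 → w = 0.42
R3: over=0.42 → w = 0.42
Rules with consequent 'weak': {R2, R3} → strengths 0.42, 0.42
Aggregate via t-conorm [min(1, a+b)]: 0.84

0.84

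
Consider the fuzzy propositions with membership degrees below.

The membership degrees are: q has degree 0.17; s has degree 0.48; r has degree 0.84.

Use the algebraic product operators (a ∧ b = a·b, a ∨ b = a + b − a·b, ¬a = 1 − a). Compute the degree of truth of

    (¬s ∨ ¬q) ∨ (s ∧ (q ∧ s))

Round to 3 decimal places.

¬s = 1 − 0.4800 = 0.5200
¬q = 1 − 0.1700 = 0.8300
¬s ∨ ¬q = a + b − a·b on (0.5200, 0.8300) = 0.9184
q ∧ s = a·b on (0.1700, 0.4800) = 0.0816
s ∧ (q ∧ s) = a·b on (0.4800, 0.0816) = 0.0392
(¬s ∨ ¬q) ∨ (s ∧ (q ∧ s)) = a + b − a·b on (0.9184, 0.0392) = 0.9216

0.922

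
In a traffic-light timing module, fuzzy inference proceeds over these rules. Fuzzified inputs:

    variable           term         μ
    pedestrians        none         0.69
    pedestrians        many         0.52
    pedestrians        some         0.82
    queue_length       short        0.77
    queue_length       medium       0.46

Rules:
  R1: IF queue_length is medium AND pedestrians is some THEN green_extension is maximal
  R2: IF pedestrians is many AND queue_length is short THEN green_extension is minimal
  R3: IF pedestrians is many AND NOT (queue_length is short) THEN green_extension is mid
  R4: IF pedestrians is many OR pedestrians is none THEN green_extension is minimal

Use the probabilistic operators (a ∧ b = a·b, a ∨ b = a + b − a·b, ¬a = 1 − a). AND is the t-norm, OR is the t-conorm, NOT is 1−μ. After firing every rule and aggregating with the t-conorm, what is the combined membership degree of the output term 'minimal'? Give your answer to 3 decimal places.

0.911

R1: medium=0.46, some=0.82; AND[a·b] → w = 0.3772
R2: many=0.52, short=0.77; AND[a·b] → w = 0.4004
R3: many=0.52, ¬short=1−0.77=0.23; AND[a·b] → w = 0.1196
R4: many=0.52, none=0.69; OR[a + b − a·b] → w = 0.8512
Rules with consequent 'minimal': {R2, R4} → strengths 0.4004, 0.8512
Aggregate via t-conorm [a + b − a·b]: 0.9108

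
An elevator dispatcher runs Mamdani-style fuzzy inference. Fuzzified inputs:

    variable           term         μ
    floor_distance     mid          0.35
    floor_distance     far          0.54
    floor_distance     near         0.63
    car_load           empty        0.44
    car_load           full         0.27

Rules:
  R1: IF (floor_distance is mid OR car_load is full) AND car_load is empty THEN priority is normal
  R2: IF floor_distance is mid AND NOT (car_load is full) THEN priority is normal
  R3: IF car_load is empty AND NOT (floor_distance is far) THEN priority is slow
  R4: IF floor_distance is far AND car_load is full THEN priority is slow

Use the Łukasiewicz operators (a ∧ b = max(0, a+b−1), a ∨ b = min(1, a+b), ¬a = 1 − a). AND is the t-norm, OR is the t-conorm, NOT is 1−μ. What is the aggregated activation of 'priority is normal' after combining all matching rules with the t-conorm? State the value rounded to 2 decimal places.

R1: (mid=0.35 OR full=0.27) = 0.62; AND[max(0, a+b−1)] with empty=0.44 → w = 0.06
R2: mid=0.35, ¬full=1−0.27=0.73; AND[max(0, a+b−1)] → w = 0.08
R3: empty=0.44, ¬far=1−0.54=0.46; AND[max(0, a+b−1)] → w = 0.00
R4: far=0.54, full=0.27; AND[max(0, a+b−1)] → w = 0.00
Rules with consequent 'normal': {R1, R2} → strengths 0.06, 0.08
Aggregate via t-conorm [min(1, a+b)]: 0.14

0.14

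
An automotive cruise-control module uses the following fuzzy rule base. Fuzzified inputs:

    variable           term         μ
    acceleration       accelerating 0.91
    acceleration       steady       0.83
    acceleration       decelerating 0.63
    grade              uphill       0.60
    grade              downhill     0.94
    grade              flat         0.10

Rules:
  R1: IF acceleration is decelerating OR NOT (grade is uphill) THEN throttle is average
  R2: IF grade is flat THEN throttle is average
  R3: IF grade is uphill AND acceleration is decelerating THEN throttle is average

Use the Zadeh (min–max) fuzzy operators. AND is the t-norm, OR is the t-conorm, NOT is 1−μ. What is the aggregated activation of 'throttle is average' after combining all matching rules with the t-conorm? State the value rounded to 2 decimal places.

R1: decelerating=0.63, ¬uphill=1−0.60=0.40; OR[max(a, b)] → w = 0.63
R2: flat=0.10 → w = 0.10
R3: uphill=0.60, decelerating=0.63; AND[min(a, b)] → w = 0.60
Rules with consequent 'average': {R1, R2, R3} → strengths 0.63, 0.10, 0.60
Aggregate via t-conorm [max(a, b)]: 0.63

0.63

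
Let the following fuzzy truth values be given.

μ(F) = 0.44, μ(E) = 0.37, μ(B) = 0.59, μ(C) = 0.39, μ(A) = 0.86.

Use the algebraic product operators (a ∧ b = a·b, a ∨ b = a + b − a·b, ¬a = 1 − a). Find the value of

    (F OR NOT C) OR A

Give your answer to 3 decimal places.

0.969

NOT C = 1 − 0.3900 = 0.6100
F OR NOT C = a + b − a·b on (0.4400, 0.6100) = 0.7816
(F OR NOT C) OR A = a + b − a·b on (0.7816, 0.8600) = 0.9694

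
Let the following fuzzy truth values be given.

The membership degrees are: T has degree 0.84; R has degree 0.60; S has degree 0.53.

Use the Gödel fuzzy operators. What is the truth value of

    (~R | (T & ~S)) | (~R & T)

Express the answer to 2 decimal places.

0.47

~R = 1 − 0.60 = 0.40
~S = 1 − 0.53 = 0.47
T & ~S = min(a, b) on (0.84, 0.47) = 0.47
~R | (T & ~S) = max(a, b) on (0.40, 0.47) = 0.47
~R = 1 − 0.60 = 0.40
~R & T = min(a, b) on (0.40, 0.84) = 0.40
(~R | (T & ~S)) | (~R & T) = max(a, b) on (0.47, 0.40) = 0.47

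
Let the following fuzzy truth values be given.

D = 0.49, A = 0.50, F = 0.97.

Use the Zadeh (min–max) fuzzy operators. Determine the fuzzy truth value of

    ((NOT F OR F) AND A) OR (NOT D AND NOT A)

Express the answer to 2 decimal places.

NOT F = 1 − 0.97 = 0.03
NOT F OR F = max(a, b) on (0.03, 0.97) = 0.97
(NOT F OR F) AND A = min(a, b) on (0.97, 0.50) = 0.50
NOT D = 1 − 0.49 = 0.51
NOT A = 1 − 0.50 = 0.50
NOT D AND NOT A = min(a, b) on (0.51, 0.50) = 0.50
((NOT F OR F) AND A) OR (NOT D AND NOT A) = max(a, b) on (0.50, 0.50) = 0.50

0.50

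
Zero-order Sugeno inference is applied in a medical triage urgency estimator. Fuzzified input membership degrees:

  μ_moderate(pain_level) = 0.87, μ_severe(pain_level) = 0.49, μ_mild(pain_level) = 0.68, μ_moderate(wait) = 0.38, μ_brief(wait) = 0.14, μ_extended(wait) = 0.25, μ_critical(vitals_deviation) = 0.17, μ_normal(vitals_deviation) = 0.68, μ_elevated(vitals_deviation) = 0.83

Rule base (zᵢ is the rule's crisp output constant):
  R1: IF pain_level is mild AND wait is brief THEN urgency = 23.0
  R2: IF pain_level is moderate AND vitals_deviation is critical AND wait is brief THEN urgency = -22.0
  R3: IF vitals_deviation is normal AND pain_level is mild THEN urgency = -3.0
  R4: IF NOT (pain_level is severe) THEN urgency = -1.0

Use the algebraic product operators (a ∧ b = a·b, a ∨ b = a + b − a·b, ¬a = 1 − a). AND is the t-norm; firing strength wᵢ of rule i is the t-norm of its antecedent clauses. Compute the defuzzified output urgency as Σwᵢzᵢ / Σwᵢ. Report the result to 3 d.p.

-0.150

R1 (z=23.0): mild=0.68, brief=0.14; AND[a·b] → w = 0.0952
R2 (z=-22.0): moderate=0.87, critical=0.17, brief=0.14; AND[a·b] → w = 0.0207
R3 (z=-3.0): normal=0.68, mild=0.68; AND[a·b] → w = 0.4624
R4 (z=-1.0): ¬severe=1−0.49=0.51 → w = 0.5100
Weighted average = (0.0952·23.0 + 0.0207·-22.0 + 0.4624·-3.0 + 0.5100·-1.0) / (0.0952 + 0.0207 + 0.4624 + 0.5100)
  = -0.1631 / 1.0883 = -0.150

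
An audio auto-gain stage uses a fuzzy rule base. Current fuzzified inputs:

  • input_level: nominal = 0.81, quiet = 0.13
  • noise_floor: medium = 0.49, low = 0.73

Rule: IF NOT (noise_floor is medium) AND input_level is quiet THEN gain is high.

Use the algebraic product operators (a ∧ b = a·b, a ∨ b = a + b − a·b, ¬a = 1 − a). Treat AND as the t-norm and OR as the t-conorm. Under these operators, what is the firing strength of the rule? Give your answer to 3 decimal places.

0.066

firing strength: ¬medium=1−0.49=0.51, quiet=0.13; AND[a·b] → w = 0.0663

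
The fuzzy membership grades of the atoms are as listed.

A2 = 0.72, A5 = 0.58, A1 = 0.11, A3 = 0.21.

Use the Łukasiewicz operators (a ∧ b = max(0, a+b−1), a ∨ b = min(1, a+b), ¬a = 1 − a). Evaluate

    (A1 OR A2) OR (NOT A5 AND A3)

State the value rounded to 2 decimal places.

A1 OR A2 = min(1, a+b) on (0.11, 0.72) = 0.83
NOT A5 = 1 − 0.58 = 0.42
NOT A5 AND A3 = max(0, a+b−1) on (0.42, 0.21) = 0.00
(A1 OR A2) OR (NOT A5 AND A3) = min(1, a+b) on (0.83, 0.00) = 0.83

0.83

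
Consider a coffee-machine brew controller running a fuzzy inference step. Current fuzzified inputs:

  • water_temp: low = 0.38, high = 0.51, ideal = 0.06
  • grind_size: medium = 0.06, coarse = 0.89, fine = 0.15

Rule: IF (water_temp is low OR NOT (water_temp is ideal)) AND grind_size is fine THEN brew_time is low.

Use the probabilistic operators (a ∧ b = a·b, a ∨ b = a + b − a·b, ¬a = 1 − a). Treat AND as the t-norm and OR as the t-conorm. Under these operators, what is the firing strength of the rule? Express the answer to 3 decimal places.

firing strength: (low=0.38 OR ¬ideal=1−0.06=0.94) = 0.9628; AND[a·b] with fine=0.15 → w = 0.1444

0.144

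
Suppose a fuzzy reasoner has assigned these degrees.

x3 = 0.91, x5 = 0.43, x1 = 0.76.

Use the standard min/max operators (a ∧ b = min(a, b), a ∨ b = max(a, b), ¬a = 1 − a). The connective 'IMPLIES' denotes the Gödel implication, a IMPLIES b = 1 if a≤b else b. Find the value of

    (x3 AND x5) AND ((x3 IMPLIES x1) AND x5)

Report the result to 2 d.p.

x3 AND x5 = min(a, b) on (0.91, 0.43) = 0.43
x3 IMPLIES x1  [Gödel: 1 if a≤b else b] with a=0.91, b=0.76 → 0.76
(x3 IMPLIES x1) AND x5 = min(a, b) on (0.76, 0.43) = 0.43
(x3 AND x5) AND ((x3 IMPLIES x1) AND x5) = min(a, b) on (0.43, 0.43) = 0.43

0.43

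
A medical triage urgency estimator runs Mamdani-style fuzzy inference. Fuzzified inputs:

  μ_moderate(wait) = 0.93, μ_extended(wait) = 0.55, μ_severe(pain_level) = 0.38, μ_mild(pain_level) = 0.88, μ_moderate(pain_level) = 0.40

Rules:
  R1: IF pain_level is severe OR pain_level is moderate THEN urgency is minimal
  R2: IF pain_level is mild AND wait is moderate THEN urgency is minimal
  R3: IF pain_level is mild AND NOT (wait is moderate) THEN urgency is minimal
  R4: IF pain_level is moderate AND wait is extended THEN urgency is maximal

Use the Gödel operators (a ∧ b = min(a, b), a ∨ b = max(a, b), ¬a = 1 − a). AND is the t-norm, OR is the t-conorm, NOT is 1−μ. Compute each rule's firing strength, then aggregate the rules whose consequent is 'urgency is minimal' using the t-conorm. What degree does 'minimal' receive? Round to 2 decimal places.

R1: severe=0.38, moderate=0.40; OR[max(a, b)] → w = 0.40
R2: mild=0.88, moderate=0.93; AND[min(a, b)] → w = 0.88
R3: mild=0.88, ¬moderate=1−0.93=0.07; AND[min(a, b)] → w = 0.07
R4: moderate=0.40, extended=0.55; AND[min(a, b)] → w = 0.40
Rules with consequent 'minimal': {R1, R2, R3} → strengths 0.40, 0.88, 0.07
Aggregate via t-conorm [max(a, b)]: 0.88

0.88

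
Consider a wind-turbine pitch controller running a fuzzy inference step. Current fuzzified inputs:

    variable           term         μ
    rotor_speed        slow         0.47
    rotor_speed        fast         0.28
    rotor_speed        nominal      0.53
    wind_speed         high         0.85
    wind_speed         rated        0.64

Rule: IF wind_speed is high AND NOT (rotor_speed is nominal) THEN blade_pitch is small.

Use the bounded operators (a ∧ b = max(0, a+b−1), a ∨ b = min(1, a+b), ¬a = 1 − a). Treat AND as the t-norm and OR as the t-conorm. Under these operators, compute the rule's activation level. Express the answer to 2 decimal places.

firing strength: high=0.85, ¬nominal=1−0.53=0.47; AND[max(0, a+b−1)] → w = 0.32

0.32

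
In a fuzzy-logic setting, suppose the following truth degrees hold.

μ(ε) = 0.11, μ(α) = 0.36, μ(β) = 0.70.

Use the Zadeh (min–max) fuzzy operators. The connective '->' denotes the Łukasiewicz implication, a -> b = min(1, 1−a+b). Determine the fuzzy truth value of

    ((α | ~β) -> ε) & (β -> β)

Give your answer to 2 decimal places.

~β = 1 − 0.70 = 0.30
α | ~β = max(a, b) on (0.36, 0.30) = 0.36
(α | ~β) -> ε  [Łukasiewicz: min(1, 1−a+b)] with a=0.36, b=0.11 → 0.75
β -> β  [Łukasiewicz: min(1, 1−a+b)] with a=0.70, b=0.70 → 1.00
((α | ~β) -> ε) & (β -> β) = min(a, b) on (0.75, 1.00) = 0.75

0.75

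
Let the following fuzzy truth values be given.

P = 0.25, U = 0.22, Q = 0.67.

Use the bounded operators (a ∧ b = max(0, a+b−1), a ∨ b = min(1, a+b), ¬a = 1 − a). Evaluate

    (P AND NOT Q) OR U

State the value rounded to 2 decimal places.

0.22

NOT Q = 1 − 0.67 = 0.33
P AND NOT Q = max(0, a+b−1) on (0.25, 0.33) = 0.00
(P AND NOT Q) OR U = min(1, a+b) on (0.00, 0.22) = 0.22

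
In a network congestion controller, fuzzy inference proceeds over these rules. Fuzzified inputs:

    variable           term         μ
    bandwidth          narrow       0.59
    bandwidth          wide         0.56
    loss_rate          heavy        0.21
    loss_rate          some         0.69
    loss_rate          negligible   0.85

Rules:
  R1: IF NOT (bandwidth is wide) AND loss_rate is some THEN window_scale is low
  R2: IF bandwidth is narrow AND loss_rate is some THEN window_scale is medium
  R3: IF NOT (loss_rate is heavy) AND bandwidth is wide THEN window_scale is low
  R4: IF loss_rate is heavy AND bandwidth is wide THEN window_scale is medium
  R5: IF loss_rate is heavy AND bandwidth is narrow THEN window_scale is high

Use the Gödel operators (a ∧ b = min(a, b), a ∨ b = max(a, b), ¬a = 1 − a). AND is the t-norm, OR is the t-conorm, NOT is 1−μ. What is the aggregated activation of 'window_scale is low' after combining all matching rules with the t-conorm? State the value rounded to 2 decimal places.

R1: ¬wide=1−0.56=0.44, some=0.69; AND[min(a, b)] → w = 0.44
R2: narrow=0.59, some=0.69; AND[min(a, b)] → w = 0.59
R3: ¬heavy=1−0.21=0.79, wide=0.56; AND[min(a, b)] → w = 0.56
R4: heavy=0.21, wide=0.56; AND[min(a, b)] → w = 0.21
R5: heavy=0.21, narrow=0.59; AND[min(a, b)] → w = 0.21
Rules with consequent 'low': {R1, R3} → strengths 0.44, 0.56
Aggregate via t-conorm [max(a, b)]: 0.56

0.56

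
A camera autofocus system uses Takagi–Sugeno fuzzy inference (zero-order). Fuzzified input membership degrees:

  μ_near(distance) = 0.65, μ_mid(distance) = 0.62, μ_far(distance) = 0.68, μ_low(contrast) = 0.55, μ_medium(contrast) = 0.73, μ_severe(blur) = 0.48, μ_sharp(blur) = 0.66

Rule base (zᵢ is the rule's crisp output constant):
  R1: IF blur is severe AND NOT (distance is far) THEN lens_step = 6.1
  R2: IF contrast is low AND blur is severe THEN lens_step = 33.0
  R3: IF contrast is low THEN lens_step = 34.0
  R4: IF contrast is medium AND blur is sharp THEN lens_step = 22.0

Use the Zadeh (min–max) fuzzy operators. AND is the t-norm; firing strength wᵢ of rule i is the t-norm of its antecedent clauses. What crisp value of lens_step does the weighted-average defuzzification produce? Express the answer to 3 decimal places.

25.379

R1 (z=6.1): severe=0.48, ¬far=1−0.68=0.32; AND[min(a, b)] → w = 0.32
R2 (z=33.0): low=0.55, severe=0.48; AND[min(a, b)] → w = 0.48
R3 (z=34.0): low=0.55 → w = 0.55
R4 (z=22.0): medium=0.73, sharp=0.66; AND[min(a, b)] → w = 0.66
Weighted average = (0.32·6.1 + 0.48·33.0 + 0.55·34.0 + 0.66·22.0) / (0.32 + 0.48 + 0.55 + 0.66)
  = 51.0120 / 2.0100 = 25.379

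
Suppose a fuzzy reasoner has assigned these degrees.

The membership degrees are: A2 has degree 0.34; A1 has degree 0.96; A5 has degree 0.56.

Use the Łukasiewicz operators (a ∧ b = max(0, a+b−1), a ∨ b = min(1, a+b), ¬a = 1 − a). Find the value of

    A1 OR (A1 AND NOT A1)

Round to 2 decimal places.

0.96

NOT A1 = 1 − 0.96 = 0.04
A1 AND NOT A1 = max(0, a+b−1) on (0.96, 0.04) = 0.00
A1 OR (A1 AND NOT A1) = min(1, a+b) on (0.96, 0.00) = 0.96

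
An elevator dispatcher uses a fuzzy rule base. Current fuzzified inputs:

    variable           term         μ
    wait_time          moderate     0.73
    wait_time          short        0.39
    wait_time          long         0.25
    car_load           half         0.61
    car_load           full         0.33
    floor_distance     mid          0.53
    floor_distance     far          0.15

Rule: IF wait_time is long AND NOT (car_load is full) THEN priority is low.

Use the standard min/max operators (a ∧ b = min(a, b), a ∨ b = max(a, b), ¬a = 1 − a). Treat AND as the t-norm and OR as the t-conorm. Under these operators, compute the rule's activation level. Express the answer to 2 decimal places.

firing strength: long=0.25, ¬full=1−0.33=0.67; AND[min(a, b)] → w = 0.25

0.25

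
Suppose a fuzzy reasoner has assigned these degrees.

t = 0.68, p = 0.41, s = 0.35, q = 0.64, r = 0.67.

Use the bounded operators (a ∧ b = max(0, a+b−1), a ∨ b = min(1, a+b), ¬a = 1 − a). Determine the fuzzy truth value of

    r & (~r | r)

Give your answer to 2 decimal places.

0.67

~r = 1 − 0.67 = 0.33
~r | r = min(1, a+b) on (0.33, 0.67) = 1.00
r & (~r | r) = max(0, a+b−1) on (0.67, 1.00) = 0.67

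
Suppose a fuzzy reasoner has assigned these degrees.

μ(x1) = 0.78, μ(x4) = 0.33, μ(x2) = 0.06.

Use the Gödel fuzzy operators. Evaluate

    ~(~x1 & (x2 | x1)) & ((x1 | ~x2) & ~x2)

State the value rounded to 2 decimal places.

~x1 = 1 − 0.78 = 0.22
x2 | x1 = max(a, b) on (0.06, 0.78) = 0.78
~x1 & (x2 | x1) = min(a, b) on (0.22, 0.78) = 0.22
~(~x1 & (x2 | x1)) = 1 − 0.22 = 0.78
~x2 = 1 − 0.06 = 0.94
x1 | ~x2 = max(a, b) on (0.78, 0.94) = 0.94
~x2 = 1 − 0.06 = 0.94
(x1 | ~x2) & ~x2 = min(a, b) on (0.94, 0.94) = 0.94
~(~x1 & (x2 | x1)) & ((x1 | ~x2) & ~x2) = min(a, b) on (0.78, 0.94) = 0.78

0.78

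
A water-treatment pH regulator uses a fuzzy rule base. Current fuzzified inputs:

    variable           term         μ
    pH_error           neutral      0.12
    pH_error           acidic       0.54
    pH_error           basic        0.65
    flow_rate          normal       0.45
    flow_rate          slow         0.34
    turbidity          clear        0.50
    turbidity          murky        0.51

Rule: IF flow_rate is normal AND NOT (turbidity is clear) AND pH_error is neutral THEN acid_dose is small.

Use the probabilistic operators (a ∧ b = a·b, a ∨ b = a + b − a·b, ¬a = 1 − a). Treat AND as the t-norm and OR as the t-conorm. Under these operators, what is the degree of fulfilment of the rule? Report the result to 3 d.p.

0.027

firing strength: normal=0.45, ¬clear=1−0.50=0.50, neutral=0.12; AND[a·b] → w = 0.0270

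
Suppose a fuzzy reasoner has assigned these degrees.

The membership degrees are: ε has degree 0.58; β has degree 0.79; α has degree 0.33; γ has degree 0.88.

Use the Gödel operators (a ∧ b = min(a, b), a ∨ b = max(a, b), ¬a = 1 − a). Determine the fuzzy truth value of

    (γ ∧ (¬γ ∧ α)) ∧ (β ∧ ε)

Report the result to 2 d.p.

0.12

¬γ = 1 − 0.88 = 0.12
¬γ ∧ α = min(a, b) on (0.12, 0.33) = 0.12
γ ∧ (¬γ ∧ α) = min(a, b) on (0.88, 0.12) = 0.12
β ∧ ε = min(a, b) on (0.79, 0.58) = 0.58
(γ ∧ (¬γ ∧ α)) ∧ (β ∧ ε) = min(a, b) on (0.12, 0.58) = 0.12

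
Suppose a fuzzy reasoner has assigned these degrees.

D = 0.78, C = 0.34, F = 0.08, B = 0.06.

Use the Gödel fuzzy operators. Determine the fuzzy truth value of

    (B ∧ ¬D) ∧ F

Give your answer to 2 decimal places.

0.06

¬D = 1 − 0.78 = 0.22
B ∧ ¬D = min(a, b) on (0.06, 0.22) = 0.06
(B ∧ ¬D) ∧ F = min(a, b) on (0.06, 0.08) = 0.06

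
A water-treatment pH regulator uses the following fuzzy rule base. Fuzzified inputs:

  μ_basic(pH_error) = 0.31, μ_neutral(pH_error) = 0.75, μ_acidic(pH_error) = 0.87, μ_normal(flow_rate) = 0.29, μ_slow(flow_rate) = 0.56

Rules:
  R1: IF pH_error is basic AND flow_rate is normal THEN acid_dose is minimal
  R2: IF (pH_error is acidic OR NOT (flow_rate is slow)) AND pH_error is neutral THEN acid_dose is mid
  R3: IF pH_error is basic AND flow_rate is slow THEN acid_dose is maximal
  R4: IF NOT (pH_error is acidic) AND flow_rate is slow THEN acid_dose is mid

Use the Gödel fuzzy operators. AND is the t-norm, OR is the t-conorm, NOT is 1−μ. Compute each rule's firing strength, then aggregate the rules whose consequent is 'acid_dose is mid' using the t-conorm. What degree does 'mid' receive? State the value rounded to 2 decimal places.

R1: basic=0.31, normal=0.29; AND[min(a, b)] → w = 0.29
R2: (acidic=0.87 OR ¬slow=1−0.56=0.44) = 0.87; AND[min(a, b)] with neutral=0.75 → w = 0.75
R3: basic=0.31, slow=0.56; AND[min(a, b)] → w = 0.31
R4: ¬acidic=1−0.87=0.13, slow=0.56; AND[min(a, b)] → w = 0.13
Rules with consequent 'mid': {R2, R4} → strengths 0.75, 0.13
Aggregate via t-conorm [max(a, b)]: 0.75

0.75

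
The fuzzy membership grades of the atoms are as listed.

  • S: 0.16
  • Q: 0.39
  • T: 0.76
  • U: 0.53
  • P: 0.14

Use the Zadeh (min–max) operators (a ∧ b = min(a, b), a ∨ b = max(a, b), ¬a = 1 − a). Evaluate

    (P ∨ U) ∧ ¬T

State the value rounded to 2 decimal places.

P ∨ U = max(a, b) on (0.14, 0.53) = 0.53
¬T = 1 − 0.76 = 0.24
(P ∨ U) ∧ ¬T = min(a, b) on (0.53, 0.24) = 0.24

0.24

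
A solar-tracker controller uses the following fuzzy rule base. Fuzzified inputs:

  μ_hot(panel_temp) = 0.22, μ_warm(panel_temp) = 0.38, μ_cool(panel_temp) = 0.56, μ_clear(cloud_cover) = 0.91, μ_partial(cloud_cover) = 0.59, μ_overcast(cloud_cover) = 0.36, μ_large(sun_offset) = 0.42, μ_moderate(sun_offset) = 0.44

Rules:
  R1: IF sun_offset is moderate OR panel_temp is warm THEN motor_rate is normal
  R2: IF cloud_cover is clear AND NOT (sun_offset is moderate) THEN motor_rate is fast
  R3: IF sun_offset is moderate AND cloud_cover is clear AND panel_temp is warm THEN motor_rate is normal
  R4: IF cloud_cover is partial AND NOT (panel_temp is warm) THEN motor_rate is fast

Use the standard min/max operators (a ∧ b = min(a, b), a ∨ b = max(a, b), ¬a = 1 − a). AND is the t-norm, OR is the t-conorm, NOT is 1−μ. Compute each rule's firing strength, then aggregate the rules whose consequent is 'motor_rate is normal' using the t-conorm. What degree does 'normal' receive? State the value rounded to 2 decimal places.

0.44

R1: moderate=0.44, warm=0.38; OR[max(a, b)] → w = 0.44
R2: clear=0.91, ¬moderate=1−0.44=0.56; AND[min(a, b)] → w = 0.56
R3: moderate=0.44, clear=0.91, warm=0.38; AND[min(a, b)] → w = 0.38
R4: partial=0.59, ¬warm=1−0.38=0.62; AND[min(a, b)] → w = 0.59
Rules with consequent 'normal': {R1, R3} → strengths 0.44, 0.38
Aggregate via t-conorm [max(a, b)]: 0.44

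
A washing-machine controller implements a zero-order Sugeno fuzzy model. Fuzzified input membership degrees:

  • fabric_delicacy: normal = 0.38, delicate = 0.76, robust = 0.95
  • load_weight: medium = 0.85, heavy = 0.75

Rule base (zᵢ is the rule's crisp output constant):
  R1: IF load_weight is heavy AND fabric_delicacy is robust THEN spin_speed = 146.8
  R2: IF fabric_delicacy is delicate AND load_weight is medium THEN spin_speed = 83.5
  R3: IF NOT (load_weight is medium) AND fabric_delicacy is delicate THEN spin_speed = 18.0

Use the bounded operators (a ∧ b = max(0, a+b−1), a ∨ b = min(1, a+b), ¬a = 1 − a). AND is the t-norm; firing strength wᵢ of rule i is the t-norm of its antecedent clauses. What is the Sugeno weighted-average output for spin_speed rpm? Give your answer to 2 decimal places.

117.32

R1 (z=146.8): heavy=0.75, robust=0.95; AND[max(0, a+b−1)] → w = 0.70
R2 (z=83.5): delicate=0.76, medium=0.85; AND[max(0, a+b−1)] → w = 0.61
R3 (z=18.0): ¬medium=1−0.85=0.15, delicate=0.76; AND[max(0, a+b−1)] → w = 0.00
Weighted average = (0.70·146.8 + 0.61·83.5 + 0.00·18.0) / (0.70 + 0.61 + 0.00)
  = 153.6950 / 1.3100 = 117.32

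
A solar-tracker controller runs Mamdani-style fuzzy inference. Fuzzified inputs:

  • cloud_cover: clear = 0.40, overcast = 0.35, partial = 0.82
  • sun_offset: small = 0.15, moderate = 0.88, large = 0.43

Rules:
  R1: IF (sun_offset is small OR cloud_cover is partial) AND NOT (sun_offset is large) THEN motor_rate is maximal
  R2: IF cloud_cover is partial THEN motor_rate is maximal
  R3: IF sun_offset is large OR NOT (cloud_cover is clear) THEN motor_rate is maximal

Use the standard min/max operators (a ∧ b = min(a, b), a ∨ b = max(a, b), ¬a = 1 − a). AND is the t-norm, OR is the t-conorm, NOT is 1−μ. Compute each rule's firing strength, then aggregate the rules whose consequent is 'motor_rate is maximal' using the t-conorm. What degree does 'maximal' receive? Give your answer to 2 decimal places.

R1: (small=0.15 OR partial=0.82) = 0.82; AND[min(a, b)] with ¬large=1−0.43=0.57 → w = 0.57
R2: partial=0.82 → w = 0.82
R3: large=0.43, ¬clear=1−0.40=0.60; OR[max(a, b)] → w = 0.60
Rules with consequent 'maximal': {R1, R2, R3} → strengths 0.57, 0.82, 0.60
Aggregate via t-conorm [max(a, b)]: 0.82

0.82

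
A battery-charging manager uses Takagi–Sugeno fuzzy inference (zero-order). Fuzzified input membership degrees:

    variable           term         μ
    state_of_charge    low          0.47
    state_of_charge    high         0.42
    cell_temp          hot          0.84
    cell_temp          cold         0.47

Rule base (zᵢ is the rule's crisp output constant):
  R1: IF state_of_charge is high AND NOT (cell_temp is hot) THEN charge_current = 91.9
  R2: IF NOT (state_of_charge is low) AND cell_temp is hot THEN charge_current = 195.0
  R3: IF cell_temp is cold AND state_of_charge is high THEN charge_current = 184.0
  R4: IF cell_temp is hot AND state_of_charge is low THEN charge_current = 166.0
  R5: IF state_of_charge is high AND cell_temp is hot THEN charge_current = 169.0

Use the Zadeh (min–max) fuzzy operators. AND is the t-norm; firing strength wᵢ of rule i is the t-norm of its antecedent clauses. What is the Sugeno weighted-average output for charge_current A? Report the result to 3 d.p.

172.167

R1 (z=91.9): high=0.42, ¬hot=1−0.84=0.16; AND[min(a, b)] → w = 0.16
R2 (z=195.0): ¬low=1−0.47=0.53, hot=0.84; AND[min(a, b)] → w = 0.53
R3 (z=184.0): cold=0.47, high=0.42; AND[min(a, b)] → w = 0.42
R4 (z=166.0): hot=0.84, low=0.47; AND[min(a, b)] → w = 0.47
R5 (z=169.0): high=0.42, hot=0.84; AND[min(a, b)] → w = 0.42
Weighted average = (0.16·91.9 + 0.53·195.0 + 0.42·184.0 + 0.47·166.0 + 0.42·169.0) / (0.16 + 0.53 + 0.42 + 0.47 + 0.42)
  = 344.3340 / 2.0000 = 172.167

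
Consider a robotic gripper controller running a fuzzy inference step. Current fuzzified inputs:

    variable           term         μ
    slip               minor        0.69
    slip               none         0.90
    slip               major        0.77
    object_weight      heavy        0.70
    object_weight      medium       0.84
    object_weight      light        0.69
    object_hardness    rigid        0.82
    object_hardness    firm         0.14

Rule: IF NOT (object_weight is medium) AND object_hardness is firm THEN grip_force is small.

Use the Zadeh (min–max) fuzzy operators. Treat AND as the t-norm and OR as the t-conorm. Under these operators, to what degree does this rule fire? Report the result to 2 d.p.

firing strength: ¬medium=1−0.84=0.16, firm=0.14; AND[min(a, b)] → w = 0.14

0.14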